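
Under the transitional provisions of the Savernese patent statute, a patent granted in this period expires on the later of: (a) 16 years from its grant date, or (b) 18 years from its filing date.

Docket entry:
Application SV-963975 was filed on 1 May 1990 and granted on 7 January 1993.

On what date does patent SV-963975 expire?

(a) grant + 16 years → 7 January 2009.
(b) filing + 18 years → 1 May 2008.
Later of the two: 7 January 2009.

2009-01-07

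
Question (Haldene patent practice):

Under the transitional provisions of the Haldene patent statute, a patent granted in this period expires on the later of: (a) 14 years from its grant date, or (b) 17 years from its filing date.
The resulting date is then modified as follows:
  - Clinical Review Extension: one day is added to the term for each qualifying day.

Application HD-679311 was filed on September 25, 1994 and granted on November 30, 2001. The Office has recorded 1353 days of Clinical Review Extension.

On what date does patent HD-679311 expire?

2019-08-14

(a) grant + 14 years → 30 November 2015.
(b) filing + 17 years → 25 September 2011.
Later of the two: 30 November 2015.
Clinical Review Extension: +1353 days → 14 August 2019.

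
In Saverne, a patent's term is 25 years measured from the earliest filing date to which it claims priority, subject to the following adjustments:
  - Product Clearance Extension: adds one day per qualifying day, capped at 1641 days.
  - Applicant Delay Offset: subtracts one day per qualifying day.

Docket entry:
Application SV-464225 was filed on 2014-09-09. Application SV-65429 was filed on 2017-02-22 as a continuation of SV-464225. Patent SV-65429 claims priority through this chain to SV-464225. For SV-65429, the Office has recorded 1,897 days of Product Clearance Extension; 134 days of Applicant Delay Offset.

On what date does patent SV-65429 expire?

2043-10-25

Earliest priority filing: 9 September 2014.
Base term: 9 September 2014 + 25 years → 9 September 2039.
Product Clearance Extension: 1897 days claimed exceeds the 1641-day cap, so +1641 days → 7 March 2044.
Applicant Delay Offset: −134 days → 25 October 2043.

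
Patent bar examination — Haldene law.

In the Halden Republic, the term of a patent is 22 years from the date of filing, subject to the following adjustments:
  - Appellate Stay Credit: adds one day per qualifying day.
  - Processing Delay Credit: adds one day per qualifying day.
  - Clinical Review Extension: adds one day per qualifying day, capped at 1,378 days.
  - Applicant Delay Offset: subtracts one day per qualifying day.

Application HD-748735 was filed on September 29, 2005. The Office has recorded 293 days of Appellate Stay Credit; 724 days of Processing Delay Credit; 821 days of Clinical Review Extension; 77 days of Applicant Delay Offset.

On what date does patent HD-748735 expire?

Base term: filing date + 22 years → 29 September 2027.
Appellate Stay Credit: +293 days → 18 July 2028.
Processing Delay Credit: +724 days → 12 July 2030.
Clinical Review Extension: 821 days (within the 1378-day cap) → +821 days → 10 October 2032.
Applicant Delay Offset: −77 days → 25 July 2032.

July 25, 2032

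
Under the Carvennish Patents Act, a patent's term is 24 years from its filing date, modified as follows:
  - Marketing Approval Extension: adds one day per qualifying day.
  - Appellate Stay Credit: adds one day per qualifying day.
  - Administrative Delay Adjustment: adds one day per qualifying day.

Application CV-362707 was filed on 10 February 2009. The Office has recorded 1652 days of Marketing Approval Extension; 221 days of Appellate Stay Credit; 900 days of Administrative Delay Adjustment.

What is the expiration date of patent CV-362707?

September 14, 2040

Base term: filing date + 24 years → 10 February 2033.
Marketing Approval Extension: +1652 days → 20 August 2037.
Appellate Stay Credit: +221 days → 29 March 2038.
Administrative Delay Adjustment: +900 days → 14 September 2040.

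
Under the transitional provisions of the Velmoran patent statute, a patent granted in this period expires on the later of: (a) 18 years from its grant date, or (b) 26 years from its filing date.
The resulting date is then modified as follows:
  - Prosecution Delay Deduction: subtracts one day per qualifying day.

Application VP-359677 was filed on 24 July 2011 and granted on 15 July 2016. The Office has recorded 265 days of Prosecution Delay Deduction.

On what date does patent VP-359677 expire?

November 1, 2036

(a) grant + 18 years → 15 July 2034.
(b) filing + 26 years → 24 July 2037.
Later of the two: 24 July 2037.
Prosecution Delay Deduction: −265 days → 1 November 2036.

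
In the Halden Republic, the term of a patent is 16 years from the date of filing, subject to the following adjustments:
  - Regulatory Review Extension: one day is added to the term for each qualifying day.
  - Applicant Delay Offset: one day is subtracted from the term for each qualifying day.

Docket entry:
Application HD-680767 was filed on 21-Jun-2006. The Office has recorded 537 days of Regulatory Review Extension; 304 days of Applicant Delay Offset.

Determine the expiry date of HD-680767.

Base term: filing date + 16 years → 21 June 2022.
Regulatory Review Extension: +537 days → 10 December 2023.
Applicant Delay Offset: −304 days → 9 February 2023.

February 9, 2023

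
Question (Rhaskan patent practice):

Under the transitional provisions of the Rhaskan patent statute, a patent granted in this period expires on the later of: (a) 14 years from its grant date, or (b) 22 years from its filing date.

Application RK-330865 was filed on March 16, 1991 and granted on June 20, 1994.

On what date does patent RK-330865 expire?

(a) grant + 14 years → 20 June 2008.
(b) filing + 22 years → 16 March 2013.
Later of the two: 16 March 2013.

2013-03-16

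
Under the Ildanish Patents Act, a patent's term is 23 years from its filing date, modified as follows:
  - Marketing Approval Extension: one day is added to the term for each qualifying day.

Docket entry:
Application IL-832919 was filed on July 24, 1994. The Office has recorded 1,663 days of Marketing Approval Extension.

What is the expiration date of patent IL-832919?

February 11, 2022

Base term: filing date + 23 years → 24 July 2017.
Marketing Approval Extension: +1663 days → 11 February 2022.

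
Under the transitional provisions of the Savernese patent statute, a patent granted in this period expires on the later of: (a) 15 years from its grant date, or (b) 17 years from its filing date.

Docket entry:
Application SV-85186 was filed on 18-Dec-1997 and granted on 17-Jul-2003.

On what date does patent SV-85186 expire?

(a) grant + 15 years → 17 July 2018.
(b) filing + 17 years → 18 December 2014.
Later of the two: 17 July 2018.

2018-07-17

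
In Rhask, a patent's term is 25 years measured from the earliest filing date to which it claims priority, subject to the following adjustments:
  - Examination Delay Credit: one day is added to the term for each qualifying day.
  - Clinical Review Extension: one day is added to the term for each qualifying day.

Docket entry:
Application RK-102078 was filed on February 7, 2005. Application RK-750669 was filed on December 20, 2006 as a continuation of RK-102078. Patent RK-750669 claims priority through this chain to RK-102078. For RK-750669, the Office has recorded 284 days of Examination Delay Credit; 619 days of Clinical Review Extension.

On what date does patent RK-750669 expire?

July 29, 2032

Earliest priority filing: 7 February 2005.
Base term: 7 February 2005 + 25 years → 7 February 2030.
Examination Delay Credit: +284 days → 18 November 2030.
Clinical Review Extension: +619 days → 29 July 2032.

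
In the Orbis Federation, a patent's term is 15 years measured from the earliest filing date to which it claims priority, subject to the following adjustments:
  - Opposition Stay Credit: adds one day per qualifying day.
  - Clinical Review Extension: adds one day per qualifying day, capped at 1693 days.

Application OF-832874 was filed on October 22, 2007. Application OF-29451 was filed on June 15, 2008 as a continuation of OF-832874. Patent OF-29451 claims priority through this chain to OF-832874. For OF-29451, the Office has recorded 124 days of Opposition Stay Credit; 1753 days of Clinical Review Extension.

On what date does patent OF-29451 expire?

Earliest priority filing: 22 October 2007.
Base term: 22 October 2007 + 15 years → 22 October 2022.
Opposition Stay Credit: +124 days → 23 February 2023.
Clinical Review Extension: 1753 days claimed exceeds the 1693-day cap, so +1693 days → 13 October 2027.

October 13, 2027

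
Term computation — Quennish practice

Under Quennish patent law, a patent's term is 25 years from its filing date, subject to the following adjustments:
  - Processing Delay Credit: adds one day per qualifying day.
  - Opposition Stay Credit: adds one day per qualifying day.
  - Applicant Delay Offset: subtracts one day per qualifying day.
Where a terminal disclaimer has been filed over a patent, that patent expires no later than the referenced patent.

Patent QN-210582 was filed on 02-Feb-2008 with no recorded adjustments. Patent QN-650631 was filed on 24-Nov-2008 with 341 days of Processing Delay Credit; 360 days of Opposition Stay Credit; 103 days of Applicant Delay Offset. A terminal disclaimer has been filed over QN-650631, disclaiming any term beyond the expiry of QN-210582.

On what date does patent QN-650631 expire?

Natural term of QN-650631:
  Base: filing + 25 years → 24 November 2033.
  Processing Delay Credit: +341 days → 31 October 2034.
  Opposition Stay Credit: +360 days → 26 October 2035.
  Applicant Delay Offset: −103 days → 15 July 2035.
Expiry of referenced patent QN-210582:
  Base: filing + 25 years → 2 February 2033.
Terminal disclaimer: QN-650631 expires on the earlier of 15 July 2035 and 2 February 2033.

2033-02-02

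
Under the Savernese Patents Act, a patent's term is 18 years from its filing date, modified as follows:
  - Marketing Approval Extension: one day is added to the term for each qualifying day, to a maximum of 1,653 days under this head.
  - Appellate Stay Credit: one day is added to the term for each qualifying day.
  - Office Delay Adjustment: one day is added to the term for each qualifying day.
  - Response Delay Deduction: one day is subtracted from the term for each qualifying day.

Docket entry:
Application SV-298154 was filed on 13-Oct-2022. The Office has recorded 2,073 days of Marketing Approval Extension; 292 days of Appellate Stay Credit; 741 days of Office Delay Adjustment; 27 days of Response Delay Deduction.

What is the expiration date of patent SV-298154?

2048-01-24

Base term: filing date + 18 years → 13 October 2040.
Marketing Approval Extension: 2073 days claimed exceeds the 1653-day cap, so +1653 days → 23 April 2045.
Appellate Stay Credit: +292 days → 9 February 2046.
Office Delay Adjustment: +741 days → 20 February 2048.
Response Delay Deduction: −27 days → 24 January 2048.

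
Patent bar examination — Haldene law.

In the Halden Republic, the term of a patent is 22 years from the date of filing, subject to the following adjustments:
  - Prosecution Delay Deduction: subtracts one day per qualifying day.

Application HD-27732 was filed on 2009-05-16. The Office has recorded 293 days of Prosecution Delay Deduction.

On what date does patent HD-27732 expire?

2030-07-27

Base term: filing date + 22 years → 16 May 2031.
Prosecution Delay Deduction: −293 days → 27 July 2030.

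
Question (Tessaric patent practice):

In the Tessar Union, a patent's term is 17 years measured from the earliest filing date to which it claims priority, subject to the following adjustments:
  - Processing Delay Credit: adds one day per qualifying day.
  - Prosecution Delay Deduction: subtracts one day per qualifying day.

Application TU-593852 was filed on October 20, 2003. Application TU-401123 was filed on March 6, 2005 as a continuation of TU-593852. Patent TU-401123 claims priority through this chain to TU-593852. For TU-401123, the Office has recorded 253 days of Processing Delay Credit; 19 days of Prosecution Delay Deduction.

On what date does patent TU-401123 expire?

Earliest priority filing: 20 October 2003.
Base term: 20 October 2003 + 17 years → 20 October 2020.
Processing Delay Credit: +253 days → 30 June 2021.
Prosecution Delay Deduction: −19 days → 11 June 2021.

2021-06-11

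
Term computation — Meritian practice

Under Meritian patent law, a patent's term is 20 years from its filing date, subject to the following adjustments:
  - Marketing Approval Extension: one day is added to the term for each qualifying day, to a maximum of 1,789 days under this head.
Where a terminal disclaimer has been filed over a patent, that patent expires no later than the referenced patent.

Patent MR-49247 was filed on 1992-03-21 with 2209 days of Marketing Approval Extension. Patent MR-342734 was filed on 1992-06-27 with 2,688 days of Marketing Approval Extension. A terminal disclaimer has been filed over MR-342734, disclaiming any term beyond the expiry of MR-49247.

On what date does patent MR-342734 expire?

Natural term of MR-342734:
  Base: filing + 20 years → 27 June 2012.
  Marketing Approval Extension: 2688 days claimed exceeds the 1789-day cap, so +1789 days → 21 May 2017.
Expiry of referenced patent MR-49247:
  Base: filing + 20 years → 21 March 2012.
  Marketing Approval Extension: 2209 days claimed exceeds the 1789-day cap, so +1789 days → 12 February 2017.
Terminal disclaimer: MR-342734 expires on the earlier of 21 May 2017 and 12 February 2017.

2017-02-12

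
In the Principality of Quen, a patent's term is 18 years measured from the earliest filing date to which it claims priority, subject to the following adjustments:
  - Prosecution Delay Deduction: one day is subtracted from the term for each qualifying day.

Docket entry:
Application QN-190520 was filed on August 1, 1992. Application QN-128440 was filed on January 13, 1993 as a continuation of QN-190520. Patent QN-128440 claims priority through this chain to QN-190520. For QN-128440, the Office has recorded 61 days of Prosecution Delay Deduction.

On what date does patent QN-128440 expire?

2010-06-01

Earliest priority filing: 1 August 1992.
Base term: 1 August 1992 + 18 years → 1 August 2010.
Prosecution Delay Deduction: −61 days → 1 June 2010.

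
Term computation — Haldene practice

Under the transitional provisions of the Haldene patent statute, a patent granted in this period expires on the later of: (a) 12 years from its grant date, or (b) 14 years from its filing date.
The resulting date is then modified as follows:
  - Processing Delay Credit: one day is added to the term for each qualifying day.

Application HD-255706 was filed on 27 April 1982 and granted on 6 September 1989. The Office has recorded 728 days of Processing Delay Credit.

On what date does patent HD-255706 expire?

(a) grant + 12 years → 6 September 2001.
(b) filing + 14 years → 27 April 1996.
Later of the two: 6 September 2001.
Processing Delay Credit: +728 days → 4 September 2003.

2003-09-04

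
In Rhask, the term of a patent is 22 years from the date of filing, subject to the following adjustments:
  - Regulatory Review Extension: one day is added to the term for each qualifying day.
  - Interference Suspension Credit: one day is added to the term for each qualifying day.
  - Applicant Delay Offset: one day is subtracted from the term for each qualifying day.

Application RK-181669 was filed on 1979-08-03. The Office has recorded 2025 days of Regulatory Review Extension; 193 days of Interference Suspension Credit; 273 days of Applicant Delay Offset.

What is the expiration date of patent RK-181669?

November 30, 2006

Base term: filing date + 22 years → 3 August 2001.
Regulatory Review Extension: +2025 days → 18 February 2007.
Interference Suspension Credit: +193 days → 30 August 2007.
Applicant Delay Offset: −273 days → 30 November 2006.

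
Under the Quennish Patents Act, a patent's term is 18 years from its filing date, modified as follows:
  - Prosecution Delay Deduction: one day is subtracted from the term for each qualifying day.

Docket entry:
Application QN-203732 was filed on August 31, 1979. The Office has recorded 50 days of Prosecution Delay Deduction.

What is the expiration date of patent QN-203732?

July 12, 1997

Base term: filing date + 18 years → 31 August 1997.
Prosecution Delay Deduction: −50 days → 12 July 1997.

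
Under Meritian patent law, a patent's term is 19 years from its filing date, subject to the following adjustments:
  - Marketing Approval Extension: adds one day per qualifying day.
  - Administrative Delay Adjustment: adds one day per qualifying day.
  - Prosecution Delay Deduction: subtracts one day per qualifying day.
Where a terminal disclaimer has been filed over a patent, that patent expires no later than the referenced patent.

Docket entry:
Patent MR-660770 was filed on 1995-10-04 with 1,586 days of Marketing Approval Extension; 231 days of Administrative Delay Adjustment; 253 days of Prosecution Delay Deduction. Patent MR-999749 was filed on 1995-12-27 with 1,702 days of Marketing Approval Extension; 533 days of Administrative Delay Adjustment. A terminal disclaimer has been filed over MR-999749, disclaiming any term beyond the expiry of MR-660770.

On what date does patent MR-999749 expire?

January 15, 2019

Natural term of MR-999749:
  Base: filing + 19 years → 27 December 2014.
  Marketing Approval Extension: +1702 days → 25 August 2019.
  Administrative Delay Adjustment: +533 days → 8 February 2021.
Expiry of referenced patent MR-660770:
  Base: filing + 19 years → 4 October 2014.
  Marketing Approval Extension: +1586 days → 6 February 2019.
  Administrative Delay Adjustment: +231 days → 25 September 2019.
  Prosecution Delay Deduction: −253 days → 15 January 2019.
Terminal disclaimer: MR-999749 expires on the earlier of 8 February 2021 and 15 January 2019.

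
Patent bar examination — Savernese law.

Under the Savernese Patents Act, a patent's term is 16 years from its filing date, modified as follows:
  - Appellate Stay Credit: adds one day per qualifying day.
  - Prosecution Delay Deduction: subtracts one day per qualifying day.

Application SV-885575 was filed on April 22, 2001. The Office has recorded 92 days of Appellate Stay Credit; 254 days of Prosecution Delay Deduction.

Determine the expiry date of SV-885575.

Base term: filing date + 16 years → 22 April 2017.
Appellate Stay Credit: +92 days → 23 July 2017.
Prosecution Delay Deduction: −254 days → 11 November 2016.

November 11, 2016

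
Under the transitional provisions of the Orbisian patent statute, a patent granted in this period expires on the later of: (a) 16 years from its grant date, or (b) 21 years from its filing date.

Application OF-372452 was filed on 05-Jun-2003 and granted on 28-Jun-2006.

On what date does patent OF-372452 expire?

2024-06-05

(a) grant + 16 years → 28 June 2022.
(b) filing + 21 years → 5 June 2024.
Later of the two: 5 June 2024.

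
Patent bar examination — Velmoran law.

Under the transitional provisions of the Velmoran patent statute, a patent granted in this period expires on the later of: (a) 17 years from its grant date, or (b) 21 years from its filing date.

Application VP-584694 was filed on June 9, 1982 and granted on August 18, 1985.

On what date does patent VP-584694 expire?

2003-06-09

(a) grant + 17 years → 18 August 2002.
(b) filing + 21 years → 9 June 2003.
Later of the two: 9 June 2003.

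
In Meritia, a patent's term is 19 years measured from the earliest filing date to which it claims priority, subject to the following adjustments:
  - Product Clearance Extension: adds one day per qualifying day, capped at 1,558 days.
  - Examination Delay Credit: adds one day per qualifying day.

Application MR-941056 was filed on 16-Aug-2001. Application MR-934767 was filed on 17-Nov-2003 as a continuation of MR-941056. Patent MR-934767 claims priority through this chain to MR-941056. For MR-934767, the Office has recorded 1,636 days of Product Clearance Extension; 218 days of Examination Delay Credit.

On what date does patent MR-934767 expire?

Earliest priority filing: 16 August 2001.
Base term: 16 August 2001 + 19 years → 16 August 2020.
Product Clearance Extension: 1636 days claimed exceeds the 1558-day cap, so +1558 days → 21 November 2024.
Examination Delay Credit: +218 days → 27 June 2025.

June 27, 2025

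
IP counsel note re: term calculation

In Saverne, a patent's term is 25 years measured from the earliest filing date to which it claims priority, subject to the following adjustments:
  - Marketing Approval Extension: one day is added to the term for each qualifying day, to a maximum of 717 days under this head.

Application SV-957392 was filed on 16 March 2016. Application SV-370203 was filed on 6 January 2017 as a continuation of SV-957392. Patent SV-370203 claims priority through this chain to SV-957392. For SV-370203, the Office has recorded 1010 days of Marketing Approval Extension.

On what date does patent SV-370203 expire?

2043-03-03

Earliest priority filing: 16 March 2016.
Base term: 16 March 2016 + 25 years → 16 March 2041.
Marketing Approval Extension: 1010 days claimed exceeds the 717-day cap, so +717 days → 3 March 2043.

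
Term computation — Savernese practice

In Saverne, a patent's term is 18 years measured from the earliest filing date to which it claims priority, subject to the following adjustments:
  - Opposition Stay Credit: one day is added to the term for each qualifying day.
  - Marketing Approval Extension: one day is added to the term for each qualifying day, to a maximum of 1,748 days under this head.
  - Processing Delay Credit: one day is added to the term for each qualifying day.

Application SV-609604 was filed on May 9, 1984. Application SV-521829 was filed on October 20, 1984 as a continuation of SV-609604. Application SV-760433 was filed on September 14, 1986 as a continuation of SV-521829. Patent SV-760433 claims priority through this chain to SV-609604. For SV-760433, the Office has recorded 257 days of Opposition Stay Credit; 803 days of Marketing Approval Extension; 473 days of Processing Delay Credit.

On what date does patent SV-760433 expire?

Earliest priority filing: 9 May 1984.
Base term: 9 May 1984 + 18 years → 9 May 2002.
Opposition Stay Credit: +257 days → 21 January 2003.
Marketing Approval Extension: 803 days (within the 1748-day cap) → +803 days → 3 April 2005.
Processing Delay Credit: +473 days → 20 July 2006.

July 20, 2006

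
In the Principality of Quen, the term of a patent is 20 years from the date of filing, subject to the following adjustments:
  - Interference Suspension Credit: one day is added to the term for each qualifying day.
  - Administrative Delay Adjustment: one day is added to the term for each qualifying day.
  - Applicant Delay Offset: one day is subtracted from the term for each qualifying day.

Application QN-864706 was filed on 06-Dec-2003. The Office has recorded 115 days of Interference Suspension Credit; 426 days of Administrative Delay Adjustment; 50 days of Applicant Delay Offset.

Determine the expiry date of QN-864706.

Base term: filing date + 20 years → 6 December 2023.
Interference Suspension Credit: +115 days → 30 March 2024.
Administrative Delay Adjustment: +426 days → 30 May 2025.
Applicant Delay Offset: −50 days → 10 April 2025.

April 10, 2025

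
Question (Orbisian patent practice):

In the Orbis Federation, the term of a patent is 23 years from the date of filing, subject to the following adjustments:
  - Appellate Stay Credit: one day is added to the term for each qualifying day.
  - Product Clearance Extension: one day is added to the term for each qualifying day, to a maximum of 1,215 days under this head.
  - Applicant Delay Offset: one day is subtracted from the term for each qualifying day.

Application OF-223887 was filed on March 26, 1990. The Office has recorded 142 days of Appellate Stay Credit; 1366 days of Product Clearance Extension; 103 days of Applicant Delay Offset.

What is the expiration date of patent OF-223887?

Base term: filing date + 23 years → 26 March 2013.
Appellate Stay Credit: +142 days → 15 August 2013.
Product Clearance Extension: 1366 days claimed exceeds the 1215-day cap, so +1215 days → 12 December 2016.
Applicant Delay Offset: −103 days → 31 August 2016.

2016-08-31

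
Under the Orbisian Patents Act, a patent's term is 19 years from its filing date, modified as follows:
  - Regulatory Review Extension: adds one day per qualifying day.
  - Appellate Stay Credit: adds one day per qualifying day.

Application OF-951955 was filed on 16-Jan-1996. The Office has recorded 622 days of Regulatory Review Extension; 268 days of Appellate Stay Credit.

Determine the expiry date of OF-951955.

Base term: filing date + 19 years → 16 January 2015.
Regulatory Review Extension: +622 days → 29 September 2016.
Appellate Stay Credit: +268 days → 24 June 2017.

2017-06-24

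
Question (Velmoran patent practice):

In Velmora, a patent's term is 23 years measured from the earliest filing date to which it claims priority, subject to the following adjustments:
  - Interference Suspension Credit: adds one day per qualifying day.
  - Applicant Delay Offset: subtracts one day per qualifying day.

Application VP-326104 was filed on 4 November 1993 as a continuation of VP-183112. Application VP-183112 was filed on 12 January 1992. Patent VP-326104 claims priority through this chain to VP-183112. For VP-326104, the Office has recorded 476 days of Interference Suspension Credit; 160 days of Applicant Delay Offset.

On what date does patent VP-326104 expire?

2015-11-24

Earliest priority filing: 12 January 1992.
Base term: 12 January 1992 + 23 years → 12 January 2015.
Interference Suspension Credit: +476 days → 2 May 2016.
Applicant Delay Offset: −160 days → 24 November 2015.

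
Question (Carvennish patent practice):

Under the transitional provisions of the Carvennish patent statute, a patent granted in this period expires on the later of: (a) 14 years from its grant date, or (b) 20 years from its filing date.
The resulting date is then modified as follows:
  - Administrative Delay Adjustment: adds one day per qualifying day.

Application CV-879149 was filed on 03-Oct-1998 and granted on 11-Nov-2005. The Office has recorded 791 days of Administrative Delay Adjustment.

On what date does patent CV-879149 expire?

(a) grant + 14 years → 11 November 2019.
(b) filing + 20 years → 3 October 2018.
Later of the two: 11 November 2019.
Administrative Delay Adjustment: +791 days → 10 January 2022.

January 10, 2022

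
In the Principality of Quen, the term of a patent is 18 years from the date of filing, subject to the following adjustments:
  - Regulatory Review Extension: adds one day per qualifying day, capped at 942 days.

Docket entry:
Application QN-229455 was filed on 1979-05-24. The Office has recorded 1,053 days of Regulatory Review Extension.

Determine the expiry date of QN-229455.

1999-12-22

Base term: filing date + 18 years → 24 May 1997.
Regulatory Review Extension: 1053 days claimed exceeds the 942-day cap, so +942 days → 22 December 1999.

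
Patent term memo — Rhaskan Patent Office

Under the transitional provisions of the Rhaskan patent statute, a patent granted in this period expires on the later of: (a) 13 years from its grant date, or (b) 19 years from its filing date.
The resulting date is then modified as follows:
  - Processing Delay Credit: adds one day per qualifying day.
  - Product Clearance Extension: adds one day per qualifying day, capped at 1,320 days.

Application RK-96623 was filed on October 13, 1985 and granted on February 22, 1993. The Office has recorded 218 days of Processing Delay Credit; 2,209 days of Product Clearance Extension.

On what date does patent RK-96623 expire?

2010-05-10

(a) grant + 13 years → 22 February 2006.
(b) filing + 19 years → 13 October 2004.
Later of the two: 22 February 2006.
Processing Delay Credit: +218 days → 28 September 2006.
Product Clearance Extension: 2209 days claimed exceeds the 1320-day cap, so +1320 days → 10 May 2010.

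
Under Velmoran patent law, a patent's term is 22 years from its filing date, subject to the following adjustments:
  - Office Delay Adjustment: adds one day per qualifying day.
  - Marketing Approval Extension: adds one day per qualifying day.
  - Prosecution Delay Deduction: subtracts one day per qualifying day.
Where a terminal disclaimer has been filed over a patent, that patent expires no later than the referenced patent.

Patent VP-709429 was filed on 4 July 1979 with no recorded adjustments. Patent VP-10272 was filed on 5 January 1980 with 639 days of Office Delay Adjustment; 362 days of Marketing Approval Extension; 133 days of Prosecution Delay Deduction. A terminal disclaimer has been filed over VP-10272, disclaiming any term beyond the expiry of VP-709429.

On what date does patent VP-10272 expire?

Natural term of VP-10272:
  Base: filing + 22 years → 5 January 2002.
  Office Delay Adjustment: +639 days → 6 October 2003.
  Marketing Approval Extension: +362 days → 2 October 2004.
  Prosecution Delay Deduction: −133 days → 22 May 2004.
Expiry of referenced patent VP-709429:
  Base: filing + 22 years → 4 July 2001.
Terminal disclaimer: VP-10272 expires on the earlier of 22 May 2004 and 4 July 2001.

2001-07-04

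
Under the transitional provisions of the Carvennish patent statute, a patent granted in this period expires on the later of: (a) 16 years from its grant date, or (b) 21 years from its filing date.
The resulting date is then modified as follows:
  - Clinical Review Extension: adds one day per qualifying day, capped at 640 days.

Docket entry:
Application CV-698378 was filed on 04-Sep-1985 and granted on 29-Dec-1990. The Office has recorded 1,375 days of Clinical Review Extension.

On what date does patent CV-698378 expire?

(a) grant + 16 years → 29 December 2006.
(b) filing + 21 years → 4 September 2006.
Later of the two: 29 December 2006.
Clinical Review Extension: 1375 days claimed exceeds the 640-day cap, so +640 days → 29 September 2008.

2008-09-29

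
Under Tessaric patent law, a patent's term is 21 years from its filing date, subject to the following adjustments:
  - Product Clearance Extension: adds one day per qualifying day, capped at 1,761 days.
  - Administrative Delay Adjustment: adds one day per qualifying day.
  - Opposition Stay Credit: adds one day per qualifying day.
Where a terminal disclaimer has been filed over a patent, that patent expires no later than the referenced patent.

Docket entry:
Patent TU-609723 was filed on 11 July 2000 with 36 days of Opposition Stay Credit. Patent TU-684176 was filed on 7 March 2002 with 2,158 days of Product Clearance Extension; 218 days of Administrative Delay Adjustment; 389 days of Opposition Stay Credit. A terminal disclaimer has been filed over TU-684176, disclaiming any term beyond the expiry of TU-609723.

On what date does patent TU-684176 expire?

2021-08-16

Natural term of TU-684176:
  Base: filing + 21 years → 7 March 2023.
  Product Clearance Extension: 2158 days claimed exceeds the 1761-day cap, so +1761 days → 1 January 2028.
  Administrative Delay Adjustment: +218 days → 6 August 2028.
  Opposition Stay Credit: +389 days → 30 August 2029.
Expiry of referenced patent TU-609723:
  Base: filing + 21 years → 11 July 2021.
  Opposition Stay Credit: +36 days → 16 August 2021.
Terminal disclaimer: TU-684176 expires on the earlier of 30 August 2029 and 16 August 2021.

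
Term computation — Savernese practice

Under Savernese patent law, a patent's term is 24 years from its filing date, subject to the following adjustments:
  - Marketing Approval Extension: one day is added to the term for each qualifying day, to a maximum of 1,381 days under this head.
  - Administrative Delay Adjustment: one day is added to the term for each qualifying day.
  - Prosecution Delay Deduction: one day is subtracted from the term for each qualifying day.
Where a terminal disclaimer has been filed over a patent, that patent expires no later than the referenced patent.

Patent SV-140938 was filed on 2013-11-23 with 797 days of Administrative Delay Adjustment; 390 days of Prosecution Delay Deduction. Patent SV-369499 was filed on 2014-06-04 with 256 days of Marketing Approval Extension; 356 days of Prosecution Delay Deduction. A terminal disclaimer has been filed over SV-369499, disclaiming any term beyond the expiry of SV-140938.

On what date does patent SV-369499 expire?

Natural term of SV-369499:
  Base: filing + 24 years → 4 June 2038.
  Marketing Approval Extension: 256 days (within the 1381-day cap) → +256 days → 15 February 2039.
  Prosecution Delay Deduction: −356 days → 24 February 2038.
Expiry of referenced patent SV-140938:
  Base: filing + 24 years → 23 November 2037.
  Administrative Delay Adjustment: +797 days → 29 January 2040.
  Prosecution Delay Deduction: −390 days → 4 January 2039.
Terminal disclaimer: SV-369499 expires on the earlier of 24 February 2038 and 4 January 2039.

2038-02-24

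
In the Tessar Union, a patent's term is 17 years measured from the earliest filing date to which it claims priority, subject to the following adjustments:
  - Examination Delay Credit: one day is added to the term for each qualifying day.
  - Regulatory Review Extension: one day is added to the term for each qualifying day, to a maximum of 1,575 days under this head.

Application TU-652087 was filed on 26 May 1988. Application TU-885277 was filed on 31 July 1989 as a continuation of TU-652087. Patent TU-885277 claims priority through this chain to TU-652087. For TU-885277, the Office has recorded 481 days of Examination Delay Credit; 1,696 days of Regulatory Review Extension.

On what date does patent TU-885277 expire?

Earliest priority filing: 26 May 1988.
Base term: 26 May 1988 + 17 years → 26 May 2005.
Examination Delay Credit: +481 days → 19 September 2006.
Regulatory Review Extension: 1696 days claimed exceeds the 1575-day cap, so +1575 days → 11 January 2011.

2011-01-11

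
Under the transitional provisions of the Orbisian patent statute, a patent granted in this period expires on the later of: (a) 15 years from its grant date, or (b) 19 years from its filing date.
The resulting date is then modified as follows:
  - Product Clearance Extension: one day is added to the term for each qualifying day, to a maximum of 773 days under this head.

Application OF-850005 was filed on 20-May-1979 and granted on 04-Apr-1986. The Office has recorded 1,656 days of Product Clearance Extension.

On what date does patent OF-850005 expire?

May 17, 2003

(a) grant + 15 years → 4 April 2001.
(b) filing + 19 years → 20 May 1998.
Later of the two: 4 April 2001.
Product Clearance Extension: 1656 days claimed exceeds the 773-day cap, so +773 days → 17 May 2003.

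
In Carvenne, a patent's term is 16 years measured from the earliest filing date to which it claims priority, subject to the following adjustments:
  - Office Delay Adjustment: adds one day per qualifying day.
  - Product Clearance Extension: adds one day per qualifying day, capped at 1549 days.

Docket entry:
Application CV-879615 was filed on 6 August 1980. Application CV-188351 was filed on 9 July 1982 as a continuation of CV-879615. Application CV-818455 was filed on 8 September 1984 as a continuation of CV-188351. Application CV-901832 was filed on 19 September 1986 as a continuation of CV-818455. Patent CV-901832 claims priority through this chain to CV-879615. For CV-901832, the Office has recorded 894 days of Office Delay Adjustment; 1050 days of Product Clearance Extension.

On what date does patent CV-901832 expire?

Earliest priority filing: 6 August 1980.
Base term: 6 August 1980 + 16 years → 6 August 1996.
Office Delay Adjustment: +894 days → 17 January 1999.
Product Clearance Extension: 1050 days (within the 1549-day cap) → +1050 days → 2 December 2001.

December 2, 2001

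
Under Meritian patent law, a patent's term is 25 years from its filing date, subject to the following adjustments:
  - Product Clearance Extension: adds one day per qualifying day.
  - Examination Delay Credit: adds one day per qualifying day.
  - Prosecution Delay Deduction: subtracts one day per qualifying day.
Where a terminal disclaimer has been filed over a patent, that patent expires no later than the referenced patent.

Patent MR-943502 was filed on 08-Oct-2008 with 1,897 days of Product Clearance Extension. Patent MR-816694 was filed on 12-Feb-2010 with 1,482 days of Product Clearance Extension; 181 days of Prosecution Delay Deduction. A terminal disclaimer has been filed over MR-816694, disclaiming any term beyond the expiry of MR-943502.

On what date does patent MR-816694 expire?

September 5, 2038

Natural term of MR-816694:
  Base: filing + 25 years → 12 February 2035.
  Product Clearance Extension: +1482 days → 5 March 2039.
  Prosecution Delay Deduction: −181 days → 5 September 2038.
Expiry of referenced patent MR-943502:
  Base: filing + 25 years → 8 October 2033.
  Product Clearance Extension: +1897 days → 18 December 2038.
Terminal disclaimer: MR-816694 expires on the earlier of 5 September 2038 and 18 December 2038.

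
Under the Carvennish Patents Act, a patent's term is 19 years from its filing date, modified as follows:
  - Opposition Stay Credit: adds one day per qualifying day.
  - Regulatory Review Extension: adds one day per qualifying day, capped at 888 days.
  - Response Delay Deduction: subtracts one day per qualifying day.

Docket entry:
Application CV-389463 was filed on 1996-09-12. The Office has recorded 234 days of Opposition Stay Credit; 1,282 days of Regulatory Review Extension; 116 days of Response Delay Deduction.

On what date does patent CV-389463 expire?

Base term: filing date + 19 years → 12 September 2015.
Opposition Stay Credit: +234 days → 3 May 2016.
Regulatory Review Extension: 1282 days claimed exceeds the 888-day cap, so +888 days → 8 October 2018.
Response Delay Deduction: −116 days → 14 June 2018.

2018-06-14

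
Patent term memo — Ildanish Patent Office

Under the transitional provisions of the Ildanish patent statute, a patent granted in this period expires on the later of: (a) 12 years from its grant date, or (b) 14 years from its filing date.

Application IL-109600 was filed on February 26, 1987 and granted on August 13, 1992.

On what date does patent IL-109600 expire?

2004-08-13

(a) grant + 12 years → 13 August 2004.
(b) filing + 14 years → 26 February 2001.
Later of the two: 13 August 2004.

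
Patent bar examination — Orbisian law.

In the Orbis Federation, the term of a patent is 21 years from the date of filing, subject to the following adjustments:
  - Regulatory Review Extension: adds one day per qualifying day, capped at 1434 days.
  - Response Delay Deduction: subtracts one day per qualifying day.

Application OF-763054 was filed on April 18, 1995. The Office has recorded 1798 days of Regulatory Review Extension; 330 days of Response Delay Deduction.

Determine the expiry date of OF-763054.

Base term: filing date + 21 years → 18 April 2016.
Regulatory Review Extension: 1798 days claimed exceeds the 1434-day cap, so +1434 days → 22 March 2020.
Response Delay Deduction: −330 days → 27 April 2019.

2019-04-27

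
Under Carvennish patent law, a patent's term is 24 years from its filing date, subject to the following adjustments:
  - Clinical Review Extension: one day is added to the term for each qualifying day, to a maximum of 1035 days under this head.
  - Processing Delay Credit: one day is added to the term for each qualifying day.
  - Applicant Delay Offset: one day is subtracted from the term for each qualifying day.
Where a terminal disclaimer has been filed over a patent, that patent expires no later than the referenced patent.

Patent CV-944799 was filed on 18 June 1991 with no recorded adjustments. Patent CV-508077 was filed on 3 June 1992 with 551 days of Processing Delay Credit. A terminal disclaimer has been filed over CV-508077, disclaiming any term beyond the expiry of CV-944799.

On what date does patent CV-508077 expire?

Natural term of CV-508077:
  Base: filing + 24 years → 3 June 2016.
  Processing Delay Credit: +551 days → 6 December 2017.
Expiry of referenced patent CV-944799:
  Base: filing + 24 years → 18 June 2015.
Terminal disclaimer: CV-508077 expires on the earlier of 6 December 2017 and 18 June 2015.

2015-06-18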